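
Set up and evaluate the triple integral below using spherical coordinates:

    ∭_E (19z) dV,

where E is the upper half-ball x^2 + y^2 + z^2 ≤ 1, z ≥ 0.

In spherical coordinates, x = ρ sin(φ) cos(θ), y = ρ sin(φ) sin(θ), z = ρ cos(φ), and dV = ρ^2 sin(φ) dρ dφ dθ.

The integrand becomes 19ρ cos(φ), so

    ∭_E (19z) dV = ∫_{0}^{2π} ∫_{0}^{π/2} ∫_{0}^{1} (19ρ cos(φ)) · ρ^2 sin(φ) dρ dφ dθ.

Inner (ρ): 19sin(2φ)/8.
Middle (φ): 19/8.
Outer (θ): 19π/4.

Therefore the triple integral equals 19π/4.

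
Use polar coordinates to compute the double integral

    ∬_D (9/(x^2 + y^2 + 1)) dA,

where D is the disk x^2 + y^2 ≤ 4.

The region D is 0 ≤ r ≤ 2, 0 ≤ θ ≤ 2π in polar coordinates, where x = r cos(θ), y = r sin(θ), and dA = r dr dθ.

Under the substitution, the integrand becomes 9/(r^2 + 1), so

    ∬_D (9/(x^2 + y^2 + 1)) dA = ∫_{0}^{2π} ∫_{0}^{2} (9/(r^2 + 1)) · r dr dθ.

Inner integral (in r): ∫_{0}^{2} (9/(r^2 + 1)) · r dr = 9log(5)/2.

Outer integral (in θ): ∫_{0}^{2π} (9log(5)/2) dθ = 9π log(5).

Therefore ∬_D (9/(x^2 + y^2 + 1)) dA = 9π log(5).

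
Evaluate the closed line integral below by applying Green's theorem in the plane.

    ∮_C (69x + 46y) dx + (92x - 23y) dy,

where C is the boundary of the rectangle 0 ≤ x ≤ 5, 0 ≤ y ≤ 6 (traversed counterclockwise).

Green's theorem converts the closed line integral into a double integral over the enclosed region D:

    ∮_C P dx + Q dy = ∬_D (∂Q/∂x - ∂P/∂y) dA.

Here P = 69x + 46y, Q = 92x - 23y, so

    ∂Q/∂x = 92,    ∂P/∂y = 46,
    ∂Q/∂x - ∂P/∂y = 46.

D is the region 0 ≤ x ≤ 5, 0 ≤ y ≤ 6. Evaluating the double integral:

    ∬_D (46) dA = ∫_0^{5} ∫_0^{6} (46) dy dx.

Inner (y from 0 to 6): 276.
Outer (x from 0 to 5): 1380.

Therefore ∮_C P dx + Q dy = 1380.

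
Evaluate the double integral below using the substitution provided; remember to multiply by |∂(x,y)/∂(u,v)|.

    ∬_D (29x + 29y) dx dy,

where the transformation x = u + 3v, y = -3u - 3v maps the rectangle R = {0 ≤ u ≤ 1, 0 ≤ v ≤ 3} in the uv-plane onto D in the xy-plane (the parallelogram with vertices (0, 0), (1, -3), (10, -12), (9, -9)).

Compute the Jacobian determinant of (x, y) with respect to (u, v):

    ∂(x,y)/∂(u,v) = | 1  3 | = (1)(-3) - (3)(-3) = 6.
                   | -3  -3 |

Its absolute value is |J| = 6 (the area scaling factor).

Substituting x = u + 3v, y = -3u - 3v into the integrand,

    29x + 29y → -58u,

so the integral becomes

    ∬_R (-58u) · |J| du dv = ∫_0^1 ∫_0^3 (-348u) dv du.

Inner (v): -1044u.
Outer (u): -522.

Therefore ∬_D (29x + 29y) dx dy = -522.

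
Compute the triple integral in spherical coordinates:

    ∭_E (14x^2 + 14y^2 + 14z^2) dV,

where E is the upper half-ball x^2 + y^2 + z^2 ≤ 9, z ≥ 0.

In spherical coordinates, x = ρ sin(φ) cos(θ), y = ρ sin(φ) sin(θ), z = ρ cos(φ), and dV = ρ^2 sin(φ) dρ dφ dθ.

The integrand becomes 14ρ^2, so

    ∭_E (14x^2 + 14y^2 + 14z^2) dV = ∫_{0}^{2π} ∫_{0}^{π/2} ∫_{0}^{3} (14ρ^2) · ρ^2 sin(φ) dρ dφ dθ.

Inner (ρ): 3402sin(φ)/5.
Middle (φ): 3402/5.
Outer (θ): 6804π/5.

Therefore the triple integral equals 6804π/5.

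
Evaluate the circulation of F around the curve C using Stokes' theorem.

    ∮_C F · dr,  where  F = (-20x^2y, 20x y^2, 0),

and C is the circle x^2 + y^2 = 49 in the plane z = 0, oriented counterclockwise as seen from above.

Let S be the flat disk x^2 + y^2 ≤ 49 in the plane z = 0, with upward unit normal n̂ = ẑ. By Stokes' theorem,

    ∮_C F · dr = ∬_S (∇ × F) · n̂ dS = ∬_D (curl F)_z dA,

where D is the disk x^2 + y^2 ≤ 49.

Compute the curl of F = (-20x^2y, 20x y^2, 0):
    (∇ × F)_x = ∂F_z/∂y - ∂F_y/∂z = 0,
    (∇ × F)_y = ∂F_x/∂z - ∂F_z/∂x = 0,
    (∇ × F)_z = ∂F_y/∂x - ∂F_x/∂y = 20x^2 + 20y^2.

On z = 0, (curl F)_z = 20x^2 + 20y^2.

Convert to polar (x = r cos θ, y = r sin θ, dA = r dr dθ); the integrand becomes 20r^2, so

    ∬_D (curl F)_z dA = ∫_0^{2π} ∫_0^{7} (20r^2) · r dr dθ.

Inner (r from 0 to 7): 12005.
Outer (θ from 0 to 2π): 24010π.

Therefore ∮_C F · dr = 24010π.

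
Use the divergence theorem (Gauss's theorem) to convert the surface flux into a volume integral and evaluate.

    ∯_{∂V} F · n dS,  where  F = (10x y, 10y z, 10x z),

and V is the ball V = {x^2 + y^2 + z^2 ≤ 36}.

By the divergence theorem,

    ∯_{∂V} F · n dS = ∭_V (∇ · F) dV.

Compute the divergence:
    ∇ · F = ∂F_x/∂x + ∂F_y/∂y + ∂F_z/∂z = 10y + 10z + 10x = 10x + 10y + 10z.

In spherical coordinates, x = ρ sin(φ) cos(θ), y = ρ sin(φ) sin(θ), z = ρ cos(φ), dV = ρ^2 sin(φ) dρ dφ dθ, with 0 ≤ ρ ≤ 6, 0 ≤ φ ≤ π, 0 ≤ θ ≤ 2π.

The integrand, after substitution and multiplying by the volume element, becomes (10ρ (sqrt(2)sin(φ)sin(θ + π/4) + cos(φ))) · ρ^2 sin(φ), so

    ∭_V (∇·F) dV = ∫_0^{2π} ∫_0^{π} ∫_0^{6} (10ρ (sqrt(2)sin(φ)sin(θ + π/4) + cos(φ))) · ρ^2 sin(φ) dρ dφ dθ.

Inner (ρ from 0 to 6): 3240(sqrt(2)sin(φ)sin(θ + π/4) + cos(φ))sin(φ).
Middle (φ from 0 to π): 1620sqrt(2)π sin(θ + π/4).
Outer (θ from 0 to 2π): 0.

Therefore ∯_{∂V} F · n dS = 0.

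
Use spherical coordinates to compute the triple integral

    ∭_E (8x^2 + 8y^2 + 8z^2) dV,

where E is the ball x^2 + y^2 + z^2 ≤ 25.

In spherical coordinates, x = ρ sin(φ) cos(θ), y = ρ sin(φ) sin(θ), z = ρ cos(φ), and dV = ρ^2 sin(φ) dρ dφ dθ.

The integrand becomes 8ρ^2, so

    ∭_E (8x^2 + 8y^2 + 8z^2) dV = ∫_{0}^{2π} ∫_{0}^{π} ∫_{0}^{5} (8ρ^2) · ρ^2 sin(φ) dρ dφ dθ.

Inner (ρ): 5000sin(φ).
Middle (φ): 10000.
Outer (θ): 20000π.

Therefore the triple integral equals 20000π.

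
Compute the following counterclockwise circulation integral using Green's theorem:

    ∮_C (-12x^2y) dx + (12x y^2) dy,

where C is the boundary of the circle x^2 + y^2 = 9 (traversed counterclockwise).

Green's theorem converts the closed line integral into a double integral over the enclosed region D:

    ∮_C P dx + Q dy = ∬_D (∂Q/∂x - ∂P/∂y) dA.

Here P = -12x^2y, Q = 12x y^2, so

    ∂Q/∂x = 12y^2,    ∂P/∂y = -12x^2,
    ∂Q/∂x - ∂P/∂y = 12x^2 + 12y^2.

D is the region x^2 + y^2 ≤ 9. Evaluating the double integral:

In polar coordinates (x = r cos θ, y = r sin θ, dA = r dr dθ) the integrand becomes 12r^2, so

    ∬_D (12x^2 + 12y^2) dA = ∫_0^{2π} ∫_0^{3} (12r^2) · r dr dθ.

Inner (r from 0 to 3): 243.
Outer (θ from 0 to 2π): 486π.

Therefore ∮_C P dx + Q dy = 486π.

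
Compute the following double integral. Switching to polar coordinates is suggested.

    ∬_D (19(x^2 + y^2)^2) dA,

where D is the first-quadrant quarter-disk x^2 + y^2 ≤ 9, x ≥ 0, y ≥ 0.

The region D is 0 ≤ r ≤ 3, 0 ≤ θ ≤ π/2 in polar coordinates, where x = r cos(θ), y = r sin(θ), and dA = r dr dθ.

Under the substitution, the integrand becomes 19r^4, so

    ∬_D (19(x^2 + y^2)^2) dA = ∫_{0}^{π/2} ∫_{0}^{3} (19r^4) · r dr dθ.

Inner integral (in r): ∫_{0}^{3} (19r^4) · r dr = 4617/2.

Outer integral (in θ): ∫_{0}^{π/2} (4617/2) dθ = 4617π/4.

Therefore ∬_D (19(x^2 + y^2)^2) dA = 4617π/4.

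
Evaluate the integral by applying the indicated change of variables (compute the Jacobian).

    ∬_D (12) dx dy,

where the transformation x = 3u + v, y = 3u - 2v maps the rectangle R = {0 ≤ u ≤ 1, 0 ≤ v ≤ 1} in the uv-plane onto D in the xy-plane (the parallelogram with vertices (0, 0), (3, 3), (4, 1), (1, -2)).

Compute the Jacobian determinant of (x, y) with respect to (u, v):

    ∂(x,y)/∂(u,v) = | 3  1 | = (3)(-2) - (1)(3) = -9.
                   | 3  -2 |

Its absolute value is |J| = 9 (the area scaling factor).

Substituting x = 3u + v, y = 3u - 2v into the integrand,

    12 → 12,

so the integral becomes

    ∬_R (12) · |J| du dv = ∫_0^1 ∫_0^1 (108) dv du.

Inner (v): 108.
Outer (u): 108.

Therefore ∬_D (12) dx dy = 108.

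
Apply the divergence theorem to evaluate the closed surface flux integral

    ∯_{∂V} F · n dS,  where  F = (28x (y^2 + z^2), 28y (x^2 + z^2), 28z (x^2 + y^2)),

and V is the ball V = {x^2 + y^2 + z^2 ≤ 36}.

By the divergence theorem,

    ∯_{∂V} F · n dS = ∭_V (∇ · F) dV.

Compute the divergence:
    ∇ · F = ∂F_x/∂x + ∂F_y/∂y + ∂F_z/∂z = 28y^2 + 28z^2 + 28x^2 + 28z^2 + 28x^2 + 28y^2 = 56x^2 + 56y^2 + 56z^2.

In spherical coordinates, x = ρ sin(φ) cos(θ), y = ρ sin(φ) sin(θ), z = ρ cos(φ), dV = ρ^2 sin(φ) dρ dφ dθ, with 0 ≤ ρ ≤ 6, 0 ≤ φ ≤ π, 0 ≤ θ ≤ 2π.

The integrand, after substitution and multiplying by the volume element, becomes (56ρ^2) · ρ^2 sin(φ), so

    ∭_V (∇·F) dV = ∫_0^{2π} ∫_0^{π} ∫_0^{6} (56ρ^2) · ρ^2 sin(φ) dρ dφ dθ.

Inner (ρ from 0 to 6): 435456sin(φ)/5.
Middle (φ from 0 to π): 870912/5.
Outer (θ from 0 to 2π): 1741824π/5.

Therefore ∯_{∂V} F · n dS = 1741824π/5.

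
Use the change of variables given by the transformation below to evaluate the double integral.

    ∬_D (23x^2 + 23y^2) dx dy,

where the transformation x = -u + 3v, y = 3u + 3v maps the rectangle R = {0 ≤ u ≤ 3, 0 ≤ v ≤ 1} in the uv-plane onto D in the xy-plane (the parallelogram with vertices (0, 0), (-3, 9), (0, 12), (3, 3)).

Compute the Jacobian determinant of (x, y) with respect to (u, v):

    ∂(x,y)/∂(u,v) = | -1  3 | = (-1)(3) - (3)(3) = -12.
                   | 3  3 |

Its absolute value is |J| = 12 (the area scaling factor).

Substituting x = -u + 3v, y = 3u + 3v into the integrand,

    23x^2 + 23y^2 → 230u^2 + 276u v + 414v^2,

so the integral becomes

    ∬_R (230u^2 + 276u v + 414v^2) · |J| du dv = ∫_0^3 ∫_0^1 (2760u^2 + 3312u v + 4968v^2) dv du.

Inner (v): 2760u^2 + 1656u + 1656.
Outer (u): 37260.

Therefore ∬_D (23x^2 + 23y^2) dx dy = 37260.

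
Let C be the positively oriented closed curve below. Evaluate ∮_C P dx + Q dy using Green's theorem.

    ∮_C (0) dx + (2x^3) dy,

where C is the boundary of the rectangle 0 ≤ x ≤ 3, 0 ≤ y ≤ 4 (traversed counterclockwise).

Green's theorem converts the closed line integral into a double integral over the enclosed region D:

    ∮_C P dx + Q dy = ∬_D (∂Q/∂x - ∂P/∂y) dA.

Here P = 0, Q = 2x^3, so

    ∂Q/∂x = 6x^2,    ∂P/∂y = 0,
    ∂Q/∂x - ∂P/∂y = 6x^2.

D is the region 0 ≤ x ≤ 3, 0 ≤ y ≤ 4. Evaluating the double integral:

    ∬_D (6x^2) dA = ∫_0^{3} ∫_0^{4} (6x^2) dy dx.

Inner (y from 0 to 4): 24x^2.
Outer (x from 0 to 3): 216.

Therefore ∮_C P dx + Q dy = 216.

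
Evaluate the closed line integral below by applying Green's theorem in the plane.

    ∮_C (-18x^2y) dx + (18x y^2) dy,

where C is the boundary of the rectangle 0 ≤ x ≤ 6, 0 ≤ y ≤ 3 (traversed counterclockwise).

Green's theorem converts the closed line integral into a double integral over the enclosed region D:

    ∮_C P dx + Q dy = ∬_D (∂Q/∂x - ∂P/∂y) dA.

Here P = -18x^2y, Q = 18x y^2, so

    ∂Q/∂x = 18y^2,    ∂P/∂y = -18x^2,
    ∂Q/∂x - ∂P/∂y = 18x^2 + 18y^2.

D is the region 0 ≤ x ≤ 6, 0 ≤ y ≤ 3. Evaluating the double integral:

    ∬_D (18x^2 + 18y^2) dA = ∫_0^{6} ∫_0^{3} (18x^2 + 18y^2) dy dx.

Inner (y from 0 to 3): 54x^2 + 162.
Outer (x from 0 to 6): 4860.

Therefore ∮_C P dx + Q dy = 4860.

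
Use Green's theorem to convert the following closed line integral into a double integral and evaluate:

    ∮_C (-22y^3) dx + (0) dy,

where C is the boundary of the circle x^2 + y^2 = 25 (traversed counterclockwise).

Green's theorem converts the closed line integral into a double integral over the enclosed region D:

    ∮_C P dx + Q dy = ∬_D (∂Q/∂x - ∂P/∂y) dA.

Here P = -22y^3, Q = 0, so

    ∂Q/∂x = 0,    ∂P/∂y = -66y^2,
    ∂Q/∂x - ∂P/∂y = 66y^2.

D is the region x^2 + y^2 ≤ 25. Evaluating the double integral:

In polar coordinates (x = r cos θ, y = r sin θ, dA = r dr dθ) the integrand becomes 66r^2sin(θ)^2, so

    ∬_D (66y^2) dA = ∫_0^{2π} ∫_0^{5} (66r^2sin(θ)^2) · r dr dθ.

Inner (r from 0 to 5): 20625sin(θ)^2/2.
Outer (θ from 0 to 2π): 20625π/2.

Therefore ∮_C P dx + Q dy = 20625π/2.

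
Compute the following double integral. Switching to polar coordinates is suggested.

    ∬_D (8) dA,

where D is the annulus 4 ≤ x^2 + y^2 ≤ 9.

The region D is 2 ≤ r ≤ 3, 0 ≤ θ ≤ 2π in polar coordinates, where x = r cos(θ), y = r sin(θ), and dA = r dr dθ.

Under the substitution, the integrand becomes 8, so

    ∬_D (8) dA = ∫_{0}^{2π} ∫_{2}^{3} (8) · r dr dθ.

Inner integral (in r): ∫_{2}^{3} (8) · r dr = 20.

Outer integral (in θ): ∫_{0}^{2π} (20) dθ = 40π.

Therefore ∬_D (8) dA = 40π.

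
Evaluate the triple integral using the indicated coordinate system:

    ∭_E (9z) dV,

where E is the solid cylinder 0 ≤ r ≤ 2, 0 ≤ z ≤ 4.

In cylindrical coordinates, x = r cos(θ), y = r sin(θ), z = z, and dV = r dr dθ dz.

The integrand becomes 9z, so

    ∭_E (9z) dV = ∫_{0}^{2π} ∫_{0}^{2} ∫_{0}^{4} (9z) · r dz dr dθ.

Inner (z): 72r.
Middle (r from 0 to 2): 144.
Outer (θ): 288π.

Therefore the triple integral equals 288π.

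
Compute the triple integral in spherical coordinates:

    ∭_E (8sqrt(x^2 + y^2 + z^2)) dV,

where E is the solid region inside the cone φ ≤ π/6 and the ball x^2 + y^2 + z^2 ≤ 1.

In spherical coordinates, x = ρ sin(φ) cos(θ), y = ρ sin(φ) sin(θ), z = ρ cos(φ), and dV = ρ^2 sin(φ) dρ dφ dθ.

The integrand becomes 8ρ, so

    ∭_E (8sqrt(x^2 + y^2 + z^2)) dV = ∫_{0}^{2π} ∫_{0}^{π/6} ∫_{0}^{1} (8ρ) · ρ^2 sin(φ) dρ dφ dθ.

Inner (ρ): 2sin(φ).
Middle (φ): 2 - sqrt(3).
Outer (θ): 2π (2 - sqrt(3)).

Therefore the triple integral equals 2π (2 - sqrt(3)).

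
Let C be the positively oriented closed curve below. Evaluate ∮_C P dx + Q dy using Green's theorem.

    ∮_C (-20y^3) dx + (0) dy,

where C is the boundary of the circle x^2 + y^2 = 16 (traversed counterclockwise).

Green's theorem converts the closed line integral into a double integral over the enclosed region D:

    ∮_C P dx + Q dy = ∬_D (∂Q/∂x - ∂P/∂y) dA.

Here P = -20y^3, Q = 0, so

    ∂Q/∂x = 0,    ∂P/∂y = -60y^2,
    ∂Q/∂x - ∂P/∂y = 60y^2.

D is the region x^2 + y^2 ≤ 16. Evaluating the double integral:

In polar coordinates (x = r cos θ, y = r sin θ, dA = r dr dθ) the integrand becomes 60r^2sin(θ)^2, so

    ∬_D (60y^2) dA = ∫_0^{2π} ∫_0^{4} (60r^2sin(θ)^2) · r dr dθ.

Inner (r from 0 to 4): 3840sin(θ)^2.
Outer (θ from 0 to 2π): 3840π.

Therefore ∮_C P dx + Q dy = 3840π.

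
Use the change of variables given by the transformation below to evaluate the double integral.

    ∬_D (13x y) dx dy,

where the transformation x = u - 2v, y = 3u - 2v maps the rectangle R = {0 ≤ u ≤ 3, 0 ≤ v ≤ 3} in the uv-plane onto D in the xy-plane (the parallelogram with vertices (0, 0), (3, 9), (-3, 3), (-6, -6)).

Compute the Jacobian determinant of (x, y) with respect to (u, v):

    ∂(x,y)/∂(u,v) = | 1  -2 | = (1)(-2) - (-2)(3) = 4.
                   | 3  -2 |

Its absolute value is |J| = 4 (the area scaling factor).

Substituting x = u - 2v, y = 3u - 2v into the integrand,

    13x y → 39u^2 - 104u v + 52v^2,

so the integral becomes

    ∬_R (39u^2 - 104u v + 52v^2) · |J| du dv = ∫_0^3 ∫_0^3 (156u^2 - 416u v + 208v^2) dv du.

Inner (v): 468u^2 - 1872u + 1872.
Outer (u): 1404.

Therefore ∬_D (13x y) dx dy = 1404.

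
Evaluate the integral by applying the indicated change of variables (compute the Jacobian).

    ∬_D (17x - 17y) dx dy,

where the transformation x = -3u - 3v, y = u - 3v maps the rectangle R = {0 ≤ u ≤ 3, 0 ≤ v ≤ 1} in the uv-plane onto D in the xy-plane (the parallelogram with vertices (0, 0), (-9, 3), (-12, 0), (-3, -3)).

Compute the Jacobian determinant of (x, y) with respect to (u, v):

    ∂(x,y)/∂(u,v) = | -3  -3 | = (-3)(-3) - (-3)(1) = 12.
                   | 1  -3 |

Its absolute value is |J| = 12 (the area scaling factor).

Substituting x = -3u - 3v, y = u - 3v into the integrand,

    17x - 17y → -68u,

so the integral becomes

    ∬_R (-68u) · |J| du dv = ∫_0^3 ∫_0^1 (-816u) dv du.

Inner (v): -816u.
Outer (u): -3672.

Therefore ∬_D (17x - 17y) dx dy = -3672.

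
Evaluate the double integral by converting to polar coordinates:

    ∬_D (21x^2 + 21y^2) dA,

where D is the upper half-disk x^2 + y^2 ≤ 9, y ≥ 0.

The region D is 0 ≤ r ≤ 3, 0 ≤ θ ≤ π in polar coordinates, where x = r cos(θ), y = r sin(θ), and dA = r dr dθ.

Under the substitution, the integrand becomes 21r^2, so

    ∬_D (21x^2 + 21y^2) dA = ∫_{0}^{π} ∫_{0}^{3} (21r^2) · r dr dθ.

Inner integral (in r): ∫_{0}^{3} (21r^2) · r dr = 1701/4.

Outer integral (in θ): ∫_{0}^{π} (1701/4) dθ = 1701π/4.

Therefore ∬_D (21x^2 + 21y^2) dA = 1701π/4.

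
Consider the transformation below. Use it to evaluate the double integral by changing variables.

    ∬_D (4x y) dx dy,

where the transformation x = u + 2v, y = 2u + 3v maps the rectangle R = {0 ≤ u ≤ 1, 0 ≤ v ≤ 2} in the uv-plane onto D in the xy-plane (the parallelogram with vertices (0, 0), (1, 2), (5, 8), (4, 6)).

Compute the Jacobian determinant of (x, y) with respect to (u, v):

    ∂(x,y)/∂(u,v) = | 1  2 | = (1)(3) - (2)(2) = -1.
                   | 2  3 |

Its absolute value is |J| = 1 (the area scaling factor).

Substituting x = u + 2v, y = 2u + 3v into the integrand,

    4x y → 8u^2 + 28u v + 24v^2,

so the integral becomes

    ∬_R (8u^2 + 28u v + 24v^2) · |J| du dv = ∫_0^1 ∫_0^2 (8u^2 + 28u v + 24v^2) dv du.

Inner (v): 16u^2 + 56u + 64.
Outer (u): 292/3.

Therefore ∬_D (4x y) dx dy = 292/3.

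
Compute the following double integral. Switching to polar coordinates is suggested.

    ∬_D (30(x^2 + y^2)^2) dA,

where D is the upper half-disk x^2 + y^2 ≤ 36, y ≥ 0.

The region D is 0 ≤ r ≤ 6, 0 ≤ θ ≤ π in polar coordinates, where x = r cos(θ), y = r sin(θ), and dA = r dr dθ.

Under the substitution, the integrand becomes 30r^4, so

    ∬_D (30(x^2 + y^2)^2) dA = ∫_{0}^{π} ∫_{0}^{6} (30r^4) · r dr dθ.

Inner integral (in r): ∫_{0}^{6} (30r^4) · r dr = 233280.

Outer integral (in θ): ∫_{0}^{π} (233280) dθ = 233280π.

Therefore ∬_D (30(x^2 + y^2)^2) dA = 233280π.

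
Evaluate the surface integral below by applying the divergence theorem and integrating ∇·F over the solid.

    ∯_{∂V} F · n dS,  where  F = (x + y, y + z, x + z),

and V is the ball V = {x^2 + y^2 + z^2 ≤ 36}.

By the divergence theorem,

    ∯_{∂V} F · n dS = ∭_V (∇ · F) dV.

Compute the divergence:
    ∇ · F = ∂F_x/∂x + ∂F_y/∂y + ∂F_z/∂z = 1 + 1 + 1 = 3.

In spherical coordinates, x = ρ sin(φ) cos(θ), y = ρ sin(φ) sin(θ), z = ρ cos(φ), dV = ρ^2 sin(φ) dρ dφ dθ, with 0 ≤ ρ ≤ 6, 0 ≤ φ ≤ π, 0 ≤ θ ≤ 2π.

The integrand, after substitution and multiplying by the volume element, becomes (3) · ρ^2 sin(φ), so

    ∭_V (∇·F) dV = ∫_0^{2π} ∫_0^{π} ∫_0^{6} (3) · ρ^2 sin(φ) dρ dφ dθ.

Inner (ρ from 0 to 6): 216sin(φ).
Middle (φ from 0 to π): 432.
Outer (θ from 0 to 2π): 864π.

Therefore ∯_{∂V} F · n dS = 864π.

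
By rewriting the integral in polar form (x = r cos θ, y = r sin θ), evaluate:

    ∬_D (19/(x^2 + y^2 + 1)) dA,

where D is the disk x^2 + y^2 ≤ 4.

The region D is 0 ≤ r ≤ 2, 0 ≤ θ ≤ 2π in polar coordinates, where x = r cos(θ), y = r sin(θ), and dA = r dr dθ.

Under the substitution, the integrand becomes 19/(r^2 + 1), so

    ∬_D (19/(x^2 + y^2 + 1)) dA = ∫_{0}^{2π} ∫_{0}^{2} (19/(r^2 + 1)) · r dr dθ.

Inner integral (in r): ∫_{0}^{2} (19/(r^2 + 1)) · r dr = 19log(5)/2.

Outer integral (in θ): ∫_{0}^{2π} (19log(5)/2) dθ = 19π log(5).

Therefore ∬_D (19/(x^2 + y^2 + 1)) dA = 19π log(5).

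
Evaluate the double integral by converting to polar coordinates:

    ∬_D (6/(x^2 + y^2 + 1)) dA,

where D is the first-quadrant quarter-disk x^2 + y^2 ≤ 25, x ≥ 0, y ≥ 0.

The region D is 0 ≤ r ≤ 5, 0 ≤ θ ≤ π/2 in polar coordinates, where x = r cos(θ), y = r sin(θ), and dA = r dr dθ.

Under the substitution, the integrand becomes 6/(r^2 + 1), so

    ∬_D (6/(x^2 + y^2 + 1)) dA = ∫_{0}^{π/2} ∫_{0}^{5} (6/(r^2 + 1)) · r dr dθ.

Inner integral (in r): ∫_{0}^{5} (6/(r^2 + 1)) · r dr = log(17576).

Outer integral (in θ): ∫_{0}^{π/2} (log(17576)) dθ = log(17576^(π/2)).

Therefore ∬_D (6/(x^2 + y^2 + 1)) dA = log(17576^(π/2)).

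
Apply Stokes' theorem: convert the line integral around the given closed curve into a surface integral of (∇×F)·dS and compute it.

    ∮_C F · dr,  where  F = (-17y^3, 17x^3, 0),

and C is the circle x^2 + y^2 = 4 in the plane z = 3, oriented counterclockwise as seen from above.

Let S be the flat disk x^2 + y^2 ≤ 4 in the plane z = 3, with upward unit normal n̂ = ẑ. By Stokes' theorem,

    ∮_C F · dr = ∬_S (∇ × F) · n̂ dS = ∬_D (curl F)_z dA,

where D is the disk x^2 + y^2 ≤ 4.

Compute the curl of F = (-17y^3, 17x^3, 0):
    (∇ × F)_x = ∂F_z/∂y - ∂F_y/∂z = 0,
    (∇ × F)_y = ∂F_x/∂z - ∂F_z/∂x = 0,
    (∇ × F)_z = ∂F_y/∂x - ∂F_x/∂y = 51x^2 + 51y^2.

On z = 3, (curl F)_z = 51x^2 + 51y^2.

Convert to polar (x = r cos θ, y = r sin θ, dA = r dr dθ); the integrand becomes 51r^2, so

    ∬_D (curl F)_z dA = ∫_0^{2π} ∫_0^{2} (51r^2) · r dr dθ.

Inner (r from 0 to 2): 204.
Outer (θ from 0 to 2π): 408π.

Therefore ∮_C F · dr = 408π.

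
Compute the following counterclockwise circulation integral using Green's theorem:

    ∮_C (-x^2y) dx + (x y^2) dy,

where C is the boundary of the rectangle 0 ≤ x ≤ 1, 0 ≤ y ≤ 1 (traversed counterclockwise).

Green's theorem converts the closed line integral into a double integral over the enclosed region D:

    ∮_C P dx + Q dy = ∬_D (∂Q/∂x - ∂P/∂y) dA.

Here P = -x^2y, Q = x y^2, so

    ∂Q/∂x = y^2,    ∂P/∂y = -x^2,
    ∂Q/∂x - ∂P/∂y = x^2 + y^2.

D is the region 0 ≤ x ≤ 1, 0 ≤ y ≤ 1. Evaluating the double integral:

    ∬_D (x^2 + y^2) dA = ∫_0^{1} ∫_0^{1} (x^2 + y^2) dy dx.

Inner (y from 0 to 1): x^2 + 1/3.
Outer (x from 0 to 1): 2/3.

Therefore ∮_C P dx + Q dy = 2/3.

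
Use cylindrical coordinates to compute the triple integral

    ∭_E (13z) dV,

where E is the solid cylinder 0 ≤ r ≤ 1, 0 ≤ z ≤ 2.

In cylindrical coordinates, x = r cos(θ), y = r sin(θ), z = z, and dV = r dr dθ dz.

The integrand becomes 13z, so

    ∭_E (13z) dV = ∫_{0}^{2π} ∫_{0}^{1} ∫_{0}^{2} (13z) · r dz dr dθ.

Inner (z): 26r.
Middle (r from 0 to 1): 13.
Outer (θ): 26π.

Therefore the triple integral equals 26π.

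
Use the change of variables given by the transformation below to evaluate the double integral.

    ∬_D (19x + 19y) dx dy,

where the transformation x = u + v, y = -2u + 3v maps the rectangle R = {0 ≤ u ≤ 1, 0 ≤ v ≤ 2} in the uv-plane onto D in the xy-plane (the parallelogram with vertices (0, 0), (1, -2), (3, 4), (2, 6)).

Compute the Jacobian determinant of (x, y) with respect to (u, v):

    ∂(x,y)/∂(u,v) = | 1  1 | = (1)(3) - (1)(-2) = 5.
                   | -2  3 |

Its absolute value is |J| = 5 (the area scaling factor).

Substituting x = u + v, y = -2u + 3v into the integrand,

    19x + 19y → -19u + 76v,

so the integral becomes

    ∬_R (-19u + 76v) · |J| du dv = ∫_0^1 ∫_0^2 (-95u + 380v) dv du.

Inner (v): 760 - 190u.
Outer (u): 665.

Therefore ∬_D (19x + 19y) dx dy = 665.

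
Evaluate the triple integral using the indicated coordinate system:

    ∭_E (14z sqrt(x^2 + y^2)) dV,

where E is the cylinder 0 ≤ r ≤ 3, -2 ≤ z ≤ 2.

In cylindrical coordinates, x = r cos(θ), y = r sin(θ), z = z, and dV = r dr dθ dz.

The integrand becomes 14r z, so

    ∭_E (14z sqrt(x^2 + y^2)) dV = ∫_{0}^{2π} ∫_{0}^{3} ∫_{-2}^{2} (14r z) · r dz dr dθ.

Inner (z): 0.
Middle (r from 0 to 3): 0.
Outer (θ): 0.

Therefore the triple integral equals 0.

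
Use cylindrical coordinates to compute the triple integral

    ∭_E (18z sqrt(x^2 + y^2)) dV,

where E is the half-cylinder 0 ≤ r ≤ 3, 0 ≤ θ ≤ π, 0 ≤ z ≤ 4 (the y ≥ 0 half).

In cylindrical coordinates, x = r cos(θ), y = r sin(θ), z = z, and dV = r dr dθ dz.

The integrand becomes 18r z, so

    ∭_E (18z sqrt(x^2 + y^2)) dV = ∫_{0}^{π} ∫_{0}^{3} ∫_{0}^{4} (18r z) · r dz dr dθ.

Inner (z): 144r^2.
Middle (r from 0 to 3): 1296.
Outer (θ): 1296π.

Therefore the triple integral equals 1296π.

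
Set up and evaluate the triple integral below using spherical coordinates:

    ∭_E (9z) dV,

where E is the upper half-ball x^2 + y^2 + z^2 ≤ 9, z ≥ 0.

In spherical coordinates, x = ρ sin(φ) cos(θ), y = ρ sin(φ) sin(θ), z = ρ cos(φ), and dV = ρ^2 sin(φ) dρ dφ dθ.

The integrand becomes 9ρ cos(φ), so

    ∭_E (9z) dV = ∫_{0}^{2π} ∫_{0}^{π/2} ∫_{0}^{3} (9ρ cos(φ)) · ρ^2 sin(φ) dρ dφ dθ.

Inner (ρ): 729sin(2φ)/8.
Middle (φ): 729/8.
Outer (θ): 729π/4.

Therefore the triple integral equals 729π/4.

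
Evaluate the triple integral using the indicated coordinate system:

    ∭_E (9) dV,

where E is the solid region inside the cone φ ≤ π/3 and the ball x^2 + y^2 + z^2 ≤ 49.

In spherical coordinates, x = ρ sin(φ) cos(θ), y = ρ sin(φ) sin(θ), z = ρ cos(φ), and dV = ρ^2 sin(φ) dρ dφ dθ.

The integrand becomes 9, so

    ∭_E (9) dV = ∫_{0}^{2π} ∫_{0}^{π/3} ∫_{0}^{7} (9) · ρ^2 sin(φ) dρ dφ dθ.

Inner (ρ): 1029sin(φ).
Middle (φ): 1029/2.
Outer (θ): 1029π.

Therefore the triple integral equals 1029π.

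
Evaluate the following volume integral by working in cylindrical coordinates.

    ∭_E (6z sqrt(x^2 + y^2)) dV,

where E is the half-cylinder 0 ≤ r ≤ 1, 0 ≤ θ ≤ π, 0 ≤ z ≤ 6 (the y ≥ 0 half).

In cylindrical coordinates, x = r cos(θ), y = r sin(θ), z = z, and dV = r dr dθ dz.

The integrand becomes 6r z, so

    ∭_E (6z sqrt(x^2 + y^2)) dV = ∫_{0}^{π} ∫_{0}^{1} ∫_{0}^{6} (6r z) · r dz dr dθ.

Inner (z): 108r^2.
Middle (r from 0 to 1): 36.
Outer (θ): 36π.

Therefore the triple integral equals 36π.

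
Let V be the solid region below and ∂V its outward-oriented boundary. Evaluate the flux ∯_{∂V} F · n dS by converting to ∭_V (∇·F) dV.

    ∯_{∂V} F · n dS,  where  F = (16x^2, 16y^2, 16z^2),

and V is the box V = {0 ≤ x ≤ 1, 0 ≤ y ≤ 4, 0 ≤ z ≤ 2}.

By the divergence theorem,

    ∯_{∂V} F · n dS = ∭_V (∇ · F) dV.

Compute the divergence:
    ∇ · F = ∂F_x/∂x + ∂F_y/∂y + ∂F_z/∂z = 32x + 32y + 32z.

V is a rectangular box, so dV = dx dy dz with 0 ≤ x ≤ 1, 0 ≤ y ≤ 4, 0 ≤ z ≤ 2.

Integrate (32x + 32y + 32z) over V as an iterated integral:

    ∭_V (∇·F) dV = ∫_0^{1} ∫_0^{4} ∫_0^{2} (32x + 32y + 32z) dz dy dx.

Inner (z from 0 to 2): 64x + 64y + 64.
Middle (y from 0 to 4): 256x + 768.
Outer (x from 0 to 1): 896.

Therefore ∯_{∂V} F · n dS = 896.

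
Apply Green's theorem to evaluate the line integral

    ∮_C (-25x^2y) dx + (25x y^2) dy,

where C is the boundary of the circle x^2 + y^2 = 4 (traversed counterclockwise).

Green's theorem converts the closed line integral into a double integral over the enclosed region D:

    ∮_C P dx + Q dy = ∬_D (∂Q/∂x - ∂P/∂y) dA.

Here P = -25x^2y, Q = 25x y^2, so

    ∂Q/∂x = 25y^2,    ∂P/∂y = -25x^2,
    ∂Q/∂x - ∂P/∂y = 25x^2 + 25y^2.

D is the region x^2 + y^2 ≤ 4. Evaluating the double integral:

In polar coordinates (x = r cos θ, y = r sin θ, dA = r dr dθ) the integrand becomes 25r^2, so

    ∬_D (25x^2 + 25y^2) dA = ∫_0^{2π} ∫_0^{2} (25r^2) · r dr dθ.

Inner (r from 0 to 2): 100.
Outer (θ from 0 to 2π): 200π.

Therefore ∮_C P dx + Q dy = 200π.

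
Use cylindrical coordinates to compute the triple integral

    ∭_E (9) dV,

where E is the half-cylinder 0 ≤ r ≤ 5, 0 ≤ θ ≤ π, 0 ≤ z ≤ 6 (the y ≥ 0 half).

In cylindrical coordinates, x = r cos(θ), y = r sin(θ), z = z, and dV = r dr dθ dz.

The integrand becomes 9, so

    ∭_E (9) dV = ∫_{0}^{π} ∫_{0}^{5} ∫_{0}^{6} (9) · r dz dr dθ.

Inner (z): 54r.
Middle (r from 0 to 5): 675.
Outer (θ): 675π.

Therefore the triple integral equals 675π.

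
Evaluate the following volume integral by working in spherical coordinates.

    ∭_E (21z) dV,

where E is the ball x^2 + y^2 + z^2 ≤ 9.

In spherical coordinates, x = ρ sin(φ) cos(θ), y = ρ sin(φ) sin(θ), z = ρ cos(φ), and dV = ρ^2 sin(φ) dρ dφ dθ.

The integrand becomes 21ρ cos(φ), so

    ∭_E (21z) dV = ∫_{0}^{2π} ∫_{0}^{π} ∫_{0}^{3} (21ρ cos(φ)) · ρ^2 sin(φ) dρ dφ dθ.

Inner (ρ): 1701sin(2φ)/8.
Middle (φ): 0.
Outer (θ): 0.

Therefore the triple integral equals 0.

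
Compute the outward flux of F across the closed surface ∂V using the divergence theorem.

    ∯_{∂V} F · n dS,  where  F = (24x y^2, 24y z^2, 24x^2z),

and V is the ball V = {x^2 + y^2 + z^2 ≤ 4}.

By the divergence theorem,

    ∯_{∂V} F · n dS = ∭_V (∇ · F) dV.

Compute the divergence:
    ∇ · F = ∂F_x/∂x + ∂F_y/∂y + ∂F_z/∂z = 24y^2 + 24z^2 + 24x^2 = 24x^2 + 24y^2 + 24z^2.

In spherical coordinates, x = ρ sin(φ) cos(θ), y = ρ sin(φ) sin(θ), z = ρ cos(φ), dV = ρ^2 sin(φ) dρ dφ dθ, with 0 ≤ ρ ≤ 2, 0 ≤ φ ≤ π, 0 ≤ θ ≤ 2π.

The integrand, after substitution and multiplying by the volume element, becomes (24ρ^2) · ρ^2 sin(φ), so

    ∭_V (∇·F) dV = ∫_0^{2π} ∫_0^{π} ∫_0^{2} (24ρ^2) · ρ^2 sin(φ) dρ dφ dθ.

Inner (ρ from 0 to 2): 768sin(φ)/5.
Middle (φ from 0 to π): 1536/5.
Outer (θ from 0 to 2π): 3072π/5.

Therefore ∯_{∂V} F · n dS = 3072π/5.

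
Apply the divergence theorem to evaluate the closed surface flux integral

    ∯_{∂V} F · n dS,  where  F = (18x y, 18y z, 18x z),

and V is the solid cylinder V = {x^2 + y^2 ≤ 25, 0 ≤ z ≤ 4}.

By the divergence theorem,

    ∯_{∂V} F · n dS = ∭_V (∇ · F) dV.

Compute the divergence:
    ∇ · F = ∂F_x/∂x + ∂F_y/∂y + ∂F_z/∂z = 18y + 18z + 18x = 18x + 18y + 18z.

In cylindrical coordinates, x = r cos(θ), y = r sin(θ), z = z, dV = r dr dθ dz, with 0 ≤ r ≤ 5, 0 ≤ θ ≤ 2π, 0 ≤ z ≤ 4.

The integrand, after substitution and multiplying by the volume element, becomes (18sqrt(2)r sin(θ + π/4) + 18z) · r, so

    ∭_V (∇·F) dV = ∫_0^{2π} ∫_0^{5} ∫_0^{4} (18sqrt(2)r sin(θ + π/4) + 18z) · r dz dr dθ.

Inner (z from 0 to 4): 72r (sqrt(2)r sin(θ + π/4) + 2).
Middle (r from 0 to 5): 3000sqrt(2)sin(θ + π/4) + 1800.
Outer (θ from 0 to 2π): 3600π.

Therefore ∯_{∂V} F · n dS = 3600π.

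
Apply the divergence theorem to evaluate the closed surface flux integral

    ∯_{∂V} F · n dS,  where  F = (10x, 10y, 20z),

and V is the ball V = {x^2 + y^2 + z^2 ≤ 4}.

By the divergence theorem,

    ∯_{∂V} F · n dS = ∭_V (∇ · F) dV.

Compute the divergence:
    ∇ · F = ∂F_x/∂x + ∂F_y/∂y + ∂F_z/∂z = 10 + 10 + 20 = 40.

In spherical coordinates, x = ρ sin(φ) cos(θ), y = ρ sin(φ) sin(θ), z = ρ cos(φ), dV = ρ^2 sin(φ) dρ dφ dθ, with 0 ≤ ρ ≤ 2, 0 ≤ φ ≤ π, 0 ≤ θ ≤ 2π.

The integrand, after substitution and multiplying by the volume element, becomes (40) · ρ^2 sin(φ), so

    ∭_V (∇·F) dV = ∫_0^{2π} ∫_0^{π} ∫_0^{2} (40) · ρ^2 sin(φ) dρ dφ dθ.

Inner (ρ from 0 to 2): 320sin(φ)/3.
Middle (φ from 0 to π): 640/3.
Outer (θ from 0 to 2π): 1280π/3.

Therefore ∯_{∂V} F · n dS = 1280π/3.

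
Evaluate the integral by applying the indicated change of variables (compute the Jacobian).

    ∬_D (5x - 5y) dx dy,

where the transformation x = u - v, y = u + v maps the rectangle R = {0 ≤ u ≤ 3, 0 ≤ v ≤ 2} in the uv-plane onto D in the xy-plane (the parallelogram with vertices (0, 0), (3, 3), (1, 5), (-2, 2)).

Compute the Jacobian determinant of (x, y) with respect to (u, v):

    ∂(x,y)/∂(u,v) = | 1  -1 | = (1)(1) - (-1)(1) = 2.
                   | 1  1 |

Its absolute value is |J| = 2 (the area scaling factor).

Substituting x = u - v, y = u + v into the integrand,

    5x - 5y → -10v,

so the integral becomes

    ∬_R (-10v) · |J| du dv = ∫_0^3 ∫_0^2 (-20v) dv du.

Inner (v): -40.
Outer (u): -120.

Therefore ∬_D (5x - 5y) dx dy = -120.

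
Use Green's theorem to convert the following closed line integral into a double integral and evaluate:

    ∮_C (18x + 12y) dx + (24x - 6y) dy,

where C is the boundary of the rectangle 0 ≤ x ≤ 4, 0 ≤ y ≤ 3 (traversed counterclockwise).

Green's theorem converts the closed line integral into a double integral over the enclosed region D:

    ∮_C P dx + Q dy = ∬_D (∂Q/∂x - ∂P/∂y) dA.

Here P = 18x + 12y, Q = 24x - 6y, so

    ∂Q/∂x = 24,    ∂P/∂y = 12,
    ∂Q/∂x - ∂P/∂y = 12.

D is the region 0 ≤ x ≤ 4, 0 ≤ y ≤ 3. Evaluating the double integral:

    ∬_D (12) dA = ∫_0^{4} ∫_0^{3} (12) dy dx.

Inner (y from 0 to 3): 36.
Outer (x from 0 to 4): 144.

Therefore ∮_C P dx + Q dy = 144.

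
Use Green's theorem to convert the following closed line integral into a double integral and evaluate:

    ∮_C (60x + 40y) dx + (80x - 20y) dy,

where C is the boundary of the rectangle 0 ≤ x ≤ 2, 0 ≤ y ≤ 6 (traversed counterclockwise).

Green's theorem converts the closed line integral into a double integral over the enclosed region D:

    ∮_C P dx + Q dy = ∬_D (∂Q/∂x - ∂P/∂y) dA.

Here P = 60x + 40y, Q = 80x - 20y, so

    ∂Q/∂x = 80,    ∂P/∂y = 40,
    ∂Q/∂x - ∂P/∂y = 40.

D is the region 0 ≤ x ≤ 2, 0 ≤ y ≤ 6. Evaluating the double integral:

    ∬_D (40) dA = ∫_0^{2} ∫_0^{6} (40) dy dx.

Inner (y from 0 to 6): 240.
Outer (x from 0 to 2): 480.

Therefore ∮_C P dx + Q dy = 480.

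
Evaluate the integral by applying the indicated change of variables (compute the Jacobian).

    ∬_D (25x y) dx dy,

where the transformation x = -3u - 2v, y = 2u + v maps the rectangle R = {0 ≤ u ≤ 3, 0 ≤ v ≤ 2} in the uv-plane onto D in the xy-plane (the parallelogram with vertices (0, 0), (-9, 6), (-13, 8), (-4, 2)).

Compute the Jacobian determinant of (x, y) with respect to (u, v):

    ∂(x,y)/∂(u,v) = | -3  -2 | = (-3)(1) - (-2)(2) = 1.
                   | 2  1 |

Its absolute value is |J| = 1 (the area scaling factor).

Substituting x = -3u - 2v, y = 2u + v into the integrand,

    25x y → -150u^2 - 175u v - 50v^2,

so the integral becomes

    ∬_R (-150u^2 - 175u v - 50v^2) · |J| du dv = ∫_0^3 ∫_0^2 (-150u^2 - 175u v - 50v^2) dv du.

Inner (v): -300u^2 - 350u - 400/3.
Outer (u): -4675.

Therefore ∬_D (25x y) dx dy = -4675.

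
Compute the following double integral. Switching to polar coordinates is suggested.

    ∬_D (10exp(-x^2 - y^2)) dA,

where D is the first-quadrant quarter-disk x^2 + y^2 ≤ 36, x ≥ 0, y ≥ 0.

The region D is 0 ≤ r ≤ 6, 0 ≤ θ ≤ π/2 in polar coordinates, where x = r cos(θ), y = r sin(θ), and dA = r dr dθ.

Under the substitution, the integrand becomes 10exp(-r^2), so

    ∬_D (10exp(-x^2 - y^2)) dA = ∫_{0}^{π/2} ∫_{0}^{6} (10exp(-r^2)) · r dr dθ.

Inner integral (in r): ∫_{0}^{6} (10exp(-r^2)) · r dr = 5 - 5exp(-36).

Outer integral (in θ): ∫_{0}^{π/2} (5 - 5exp(-36)) dθ = -5π (1 - exp(36))exp(-36)/2.

Therefore ∬_D (10exp(-x^2 - y^2)) dA = -5π (1 - exp(36))exp(-36)/2.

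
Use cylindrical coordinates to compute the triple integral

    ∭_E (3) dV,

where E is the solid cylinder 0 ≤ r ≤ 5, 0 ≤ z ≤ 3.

In cylindrical coordinates, x = r cos(θ), y = r sin(θ), z = z, and dV = r dr dθ dz.

The integrand becomes 3, so

    ∭_E (3) dV = ∫_{0}^{2π} ∫_{0}^{5} ∫_{0}^{3} (3) · r dz dr dθ.

Inner (z): 9r.
Middle (r from 0 to 5): 225/2.
Outer (θ): 225π.

Therefore the triple integral equals 225π.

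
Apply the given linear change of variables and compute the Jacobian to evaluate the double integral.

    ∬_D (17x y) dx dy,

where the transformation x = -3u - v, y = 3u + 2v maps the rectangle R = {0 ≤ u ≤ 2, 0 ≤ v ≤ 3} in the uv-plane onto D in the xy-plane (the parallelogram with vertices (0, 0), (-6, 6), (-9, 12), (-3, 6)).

Compute the Jacobian determinant of (x, y) with respect to (u, v):

    ∂(x,y)/∂(u,v) = | -3  -1 | = (-3)(2) - (-1)(3) = -3.
                   | 3  2 |

Its absolute value is |J| = 3 (the area scaling factor).

Substituting x = -3u - v, y = 3u + 2v into the integrand,

    17x y → -153u^2 - 153u v - 34v^2,

so the integral becomes

    ∬_R (-153u^2 - 153u v - 34v^2) · |J| du dv = ∫_0^2 ∫_0^3 (-459u^2 - 459u v - 102v^2) dv du.

Inner (v): -1377u^2 - 4131u/2 - 918.
Outer (u): -9639.

Therefore ∬_D (17x y) dx dy = -9639.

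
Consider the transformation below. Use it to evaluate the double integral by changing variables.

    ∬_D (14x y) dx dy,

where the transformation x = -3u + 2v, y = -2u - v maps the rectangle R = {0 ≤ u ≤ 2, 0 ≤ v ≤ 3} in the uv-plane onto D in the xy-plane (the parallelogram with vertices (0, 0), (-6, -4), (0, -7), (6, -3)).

Compute the Jacobian determinant of (x, y) with respect to (u, v):

    ∂(x,y)/∂(u,v) = | -3  2 | = (-3)(-1) - (2)(-2) = 7.
                   | -2  -1 |

Its absolute value is |J| = 7 (the area scaling factor).

Substituting x = -3u + 2v, y = -2u - v into the integrand,

    14x y → 84u^2 - 14u v - 28v^2,

so the integral becomes

    ∬_R (84u^2 - 14u v - 28v^2) · |J| du dv = ∫_0^2 ∫_0^3 (588u^2 - 98u v - 196v^2) dv du.

Inner (v): 1764u^2 - 441u - 1764.
Outer (u): 294.

Therefore ∬_D (14x y) dx dy = 294.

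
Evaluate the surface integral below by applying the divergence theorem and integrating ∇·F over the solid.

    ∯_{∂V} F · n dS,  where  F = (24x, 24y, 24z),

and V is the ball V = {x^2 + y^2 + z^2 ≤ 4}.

By the divergence theorem,

    ∯_{∂V} F · n dS = ∭_V (∇ · F) dV.

Compute the divergence:
    ∇ · F = ∂F_x/∂x + ∂F_y/∂y + ∂F_z/∂z = 24 + 24 + 24 = 72.

In spherical coordinates, x = ρ sin(φ) cos(θ), y = ρ sin(φ) sin(θ), z = ρ cos(φ), dV = ρ^2 sin(φ) dρ dφ dθ, with 0 ≤ ρ ≤ 2, 0 ≤ φ ≤ π, 0 ≤ θ ≤ 2π.

The integrand, after substitution and multiplying by the volume element, becomes (72) · ρ^2 sin(φ), so

    ∭_V (∇·F) dV = ∫_0^{2π} ∫_0^{π} ∫_0^{2} (72) · ρ^2 sin(φ) dρ dφ dθ.

Inner (ρ from 0 to 2): 192sin(φ).
Middle (φ from 0 to π): 384.
Outer (θ from 0 to 2π): 768π.

Therefore ∯_{∂V} F · n dS = 768π.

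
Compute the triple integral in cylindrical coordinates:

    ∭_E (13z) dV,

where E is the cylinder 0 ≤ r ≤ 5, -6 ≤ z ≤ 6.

In cylindrical coordinates, x = r cos(θ), y = r sin(θ), z = z, and dV = r dr dθ dz.

The integrand becomes 13z, so

    ∭_E (13z) dV = ∫_{0}^{2π} ∫_{0}^{5} ∫_{-6}^{6} (13z) · r dz dr dθ.

Inner (z): 0.
Middle (r from 0 to 5): 0.
Outer (θ): 0.

Therefore the triple integral equals 0.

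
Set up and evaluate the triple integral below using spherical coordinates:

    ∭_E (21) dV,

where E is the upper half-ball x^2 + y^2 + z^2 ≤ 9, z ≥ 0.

In spherical coordinates, x = ρ sin(φ) cos(θ), y = ρ sin(φ) sin(θ), z = ρ cos(φ), and dV = ρ^2 sin(φ) dρ dφ dθ.

The integrand becomes 21, so

    ∭_E (21) dV = ∫_{0}^{2π} ∫_{0}^{π/2} ∫_{0}^{3} (21) · ρ^2 sin(φ) dρ dφ dθ.

Inner (ρ): 189sin(φ).
Middle (φ): 189.
Outer (θ): 378π.

Therefore the triple integral equals 378π.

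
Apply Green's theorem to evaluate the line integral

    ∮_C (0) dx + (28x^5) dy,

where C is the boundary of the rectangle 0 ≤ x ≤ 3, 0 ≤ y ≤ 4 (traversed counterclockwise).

Green's theorem converts the closed line integral into a double integral over the enclosed region D:

    ∮_C P dx + Q dy = ∬_D (∂Q/∂x - ∂P/∂y) dA.

Here P = 0, Q = 28x^5, so

    ∂Q/∂x = 140x^4,    ∂P/∂y = 0,
    ∂Q/∂x - ∂P/∂y = 140x^4.

D is the region 0 ≤ x ≤ 3, 0 ≤ y ≤ 4. Evaluating the double integral:

    ∬_D (140x^4) dA = ∫_0^{3} ∫_0^{4} (140x^4) dy dx.

Inner (y from 0 to 4): 560x^4.
Outer (x from 0 to 3): 27216.

Therefore ∮_C P dx + Q dy = 27216.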